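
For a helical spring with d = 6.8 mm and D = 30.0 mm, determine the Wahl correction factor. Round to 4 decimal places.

C = D/d = 30.0/6.8 = 4.4118
K_W = (4C−1)/(4C−4) + 0.615/C = 16.647/13.647 + 0.1394 = 1.3592

1.3592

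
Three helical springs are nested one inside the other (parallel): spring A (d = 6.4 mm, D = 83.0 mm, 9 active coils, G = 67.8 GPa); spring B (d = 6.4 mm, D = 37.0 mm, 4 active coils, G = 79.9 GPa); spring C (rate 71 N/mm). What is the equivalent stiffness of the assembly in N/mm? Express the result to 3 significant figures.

156 N/mm

k_A = Gd⁴/(8D³N_a) = (67.8×10³)(6.4⁴)/(8·83.0³·9) = 2.763 N/mm
k_B = Gd⁴/(8D³N_a) = (79.9×10³)(6.4⁴)/(8·37.0³·4) = 82.701 N/mm
Parallel: k_eq = 2.763 + 82.701 + 71 = 156.46 N/mm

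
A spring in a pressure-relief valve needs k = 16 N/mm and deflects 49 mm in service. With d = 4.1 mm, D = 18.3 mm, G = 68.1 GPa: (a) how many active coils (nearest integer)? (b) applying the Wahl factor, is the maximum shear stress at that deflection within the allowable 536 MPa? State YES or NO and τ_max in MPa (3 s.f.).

N_a = Gd⁴/(8D³k) = (68.1×10³)(4.1⁴)/(8·18.3³·16) = 24.53 → N_a = 25
Actual rate k = Gd⁴/(8D³·25) = 15.7 N/mm
Working load F = kδ = 15.7·49 = 769.3 N
C = 18.3/4.1 = 4.4634; K_W = (4C−1)/(4C−4)+0.615/C = 1.3543
τ_max = K_W·8FD/(πd³) = 1.3543·520.16 = 704.47 MPa
τ_max > 536 MPa → exceeds allowable

(a) 25 coils; (b) NO, τ_max = 704 MPa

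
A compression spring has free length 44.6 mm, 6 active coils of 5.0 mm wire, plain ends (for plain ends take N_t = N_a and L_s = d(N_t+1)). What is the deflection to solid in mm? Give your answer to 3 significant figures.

9.60 mm

N_t = 6; L_s = 5.0·7 = 35 mm
δ_solid = L₀ − L_s = 44.6 − 35 = 9.6 mm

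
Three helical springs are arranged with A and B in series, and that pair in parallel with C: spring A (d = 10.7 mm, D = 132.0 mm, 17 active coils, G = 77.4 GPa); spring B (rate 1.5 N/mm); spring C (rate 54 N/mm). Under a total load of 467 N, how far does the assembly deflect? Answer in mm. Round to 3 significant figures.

8.49 mm

k_A = Gd⁴/(8D³N_a) = (77.4×10³)(10.7⁴)/(8·132.0³·17) = 3.2435 N/mm
Springs A,B series: k_AB = 1/(1/3.2435+1/1.5) = 1.0257 N/mm; parallel with C: k_eq = 1.0257+54 = 55.026 N/mm
δ = F/k_eq = 467/55.026 = 8.4869 mm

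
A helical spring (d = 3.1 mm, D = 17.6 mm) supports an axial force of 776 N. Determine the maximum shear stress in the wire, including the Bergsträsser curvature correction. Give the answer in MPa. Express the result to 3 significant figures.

Spring index C = D/d = 17.6/3.1 = 5.6774
K_B = (4C+2)/(4C−3) = 24.710/19.710 = 1.2537
τ₀ = 8FD/(πd³) = 8·776·17.6/(π·3.1³) = 109261/93.591 = 1167.4 MPa
τ_max = K·τ₀ = 1.2537 × 1167.4 = 1463.6 MPa

1460 MPa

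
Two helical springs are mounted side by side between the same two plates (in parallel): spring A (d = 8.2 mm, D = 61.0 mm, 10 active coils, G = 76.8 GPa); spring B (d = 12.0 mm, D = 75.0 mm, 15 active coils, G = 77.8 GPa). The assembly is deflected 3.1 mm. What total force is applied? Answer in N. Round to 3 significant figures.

158 N

k_A = Gd⁴/(8D³N_a) = (76.8×10³)(8.2⁴)/(8·61.0³·10) = 19.122 N/mm
k_B = Gd⁴/(8D³N_a) = (77.8×10³)(12.0⁴)/(8·75.0³·15) = 31.867 N/mm
Parallel: k_eq = 19.122 + 31.867 = 50.989 N/mm
F = k_eq·δ = 50.989·3.1 = 158.07 N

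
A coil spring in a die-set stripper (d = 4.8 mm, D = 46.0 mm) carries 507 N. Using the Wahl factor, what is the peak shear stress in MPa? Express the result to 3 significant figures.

Spring index C = D/d = 46.0/4.8 = 9.5833
K_W = (4C−1)/(4C−4) + 0.615/C = 37.333/34.333 + 0.0642 = 1.1516
τ₀ = 8FD/(πd³) = 8·507·46.0/(π·4.8³) = 186576/347.44 = 537.01 MPa
τ_max = K·τ₀ = 1.1516 × 537.01 = 618.39 MPa

618 MPa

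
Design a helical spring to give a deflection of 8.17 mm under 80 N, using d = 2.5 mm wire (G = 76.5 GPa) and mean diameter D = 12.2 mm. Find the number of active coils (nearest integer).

Required rate k = F/δ = 80/8.17 = 9.7919 N/mm
N_a = Gd⁴/(8D³k) = (76.5×10³ × 2.5⁴)/(8 × 12.2³ × 9.7919)
    = 2.98828e+06 / 142245 = 21.01 → 21 coils

21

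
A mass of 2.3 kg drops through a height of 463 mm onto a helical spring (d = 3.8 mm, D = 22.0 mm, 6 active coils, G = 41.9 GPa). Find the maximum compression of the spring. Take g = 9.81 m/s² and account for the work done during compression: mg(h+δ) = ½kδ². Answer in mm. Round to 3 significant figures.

36.3 mm

k = Gd⁴/(8D³N_a) = (41.9×10³)(3.8⁴)/(8·22.0³·6) = 17.094 N/mm
W = mg = 2.3 × 9.81 = 22.563 N
½kδ² − Wδ − Wh = 0 → δ = (W + √(W² + 2kWh))/k
δ = (22.563 + √(509.09 + 357147))/17.094 = (22.563 + 598.04)/17.094 = 36.306 mm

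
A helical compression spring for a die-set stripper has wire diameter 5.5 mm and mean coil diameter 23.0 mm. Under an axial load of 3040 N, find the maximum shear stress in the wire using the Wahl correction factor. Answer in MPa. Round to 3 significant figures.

Spring index C = D/d = 23.0/5.5 = 4.1818
K_W = (4C−1)/(4C−4) + 0.615/C = 15.727/12.727 + 0.1471 = 1.3828
τ₀ = 8FD/(πd³) = 8·3040·23.0/(π·5.5³) = 559360/522.68 = 1070.2 MPa
τ_max = K·τ₀ = 1.3828 × 1070.2 = 1479.8 MPa

1480 MPa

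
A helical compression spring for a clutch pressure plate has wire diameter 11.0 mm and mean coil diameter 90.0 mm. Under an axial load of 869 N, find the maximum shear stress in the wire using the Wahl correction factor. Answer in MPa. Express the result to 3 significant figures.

Spring index C = D/d = 90.0/11.0 = 8.1818
K_W = (4C−1)/(4C−4) + 0.615/C = 31.727/28.727 + 0.0752 = 1.1796
τ₀ = 8FD/(πd³) = 8·869·90.0/(π·11.0³) = 625680/4181.5 = 149.63 MPa
τ_max = K·τ₀ = 1.1796 × 149.63 = 176.51 MPa

177 MPa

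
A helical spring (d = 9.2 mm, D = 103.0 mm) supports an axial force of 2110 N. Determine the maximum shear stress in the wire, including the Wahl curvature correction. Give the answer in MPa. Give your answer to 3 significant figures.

802 MPa

Spring index C = D/d = 103.0/9.2 = 11.1957
K_W = (4C−1)/(4C−4) + 0.615/C = 43.783/40.783 + 0.0549 = 1.1285
τ₀ = 8FD/(πd³) = 8·2110·103.0/(π·9.2³) = 1.73864e+06/2446.3 = 710.72 MPa
τ_max = K·τ₀ = 1.1285 × 710.72 = 802.04 MPa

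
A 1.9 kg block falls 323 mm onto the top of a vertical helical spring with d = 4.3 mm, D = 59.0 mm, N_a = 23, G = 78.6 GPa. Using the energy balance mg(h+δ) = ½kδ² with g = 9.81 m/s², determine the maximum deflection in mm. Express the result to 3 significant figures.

k = Gd⁴/(8D³N_a) = (78.6×10³)(4.3⁴)/(8·59.0³·23) = 0.71109 N/mm
W = mg = 1.9 × 9.81 = 18.639 N
½kδ² − Wδ − Wh = 0 → δ = (W + √(W² + 2kWh))/k
δ = (18.639 + √(347.41 + 8562.05))/0.71109 = (18.639 + 94.39)/0.71109 = 158.95 mm

159 mm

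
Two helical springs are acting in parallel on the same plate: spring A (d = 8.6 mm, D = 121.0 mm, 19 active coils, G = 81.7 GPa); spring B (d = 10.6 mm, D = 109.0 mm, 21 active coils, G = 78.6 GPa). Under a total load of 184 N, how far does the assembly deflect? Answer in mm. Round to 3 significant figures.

k_A = Gd⁴/(8D³N_a) = (81.7×10³)(8.6⁴)/(8·121.0³·19) = 1.6596 N/mm
k_B = Gd⁴/(8D³N_a) = (78.6×10³)(10.6⁴)/(8·109.0³·21) = 4.561 N/mm
Parallel: k_eq = 1.6596 + 4.561 = 6.2206 N/mm
δ = F/k_eq = 184/6.2206 = 29.579 mm

29.6 mm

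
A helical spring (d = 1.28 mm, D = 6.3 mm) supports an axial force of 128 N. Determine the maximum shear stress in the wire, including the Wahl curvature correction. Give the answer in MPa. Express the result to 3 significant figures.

Spring index C = D/d = 6.3/1.28 = 4.9219
K_W = (4C−1)/(4C−4) + 0.615/C = 18.688/15.688 + 0.1250 = 1.3162
τ₀ = 8FD/(πd³) = 8·128·6.3/(π·1.28³) = 6451.2/6.5884 = 979.18 MPa
τ_max = K·τ₀ = 1.3162 × 979.18 = 1288.8 MPa

1290 MPa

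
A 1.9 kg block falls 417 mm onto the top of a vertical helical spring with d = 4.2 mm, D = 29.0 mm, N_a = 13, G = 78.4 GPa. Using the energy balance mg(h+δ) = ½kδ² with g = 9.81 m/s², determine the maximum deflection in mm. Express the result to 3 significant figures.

k = Gd⁴/(8D³N_a) = (78.4×10³)(4.2⁴)/(8·29.0³·13) = 9.618 N/mm
W = mg = 1.9 × 9.81 = 18.639 N
½kδ² − Wδ − Wh = 0 → δ = (W + √(W² + 2kWh))/k
δ = (18.639 + √(347.41 + 149511))/9.618 = (18.639 + 387.12)/9.618 = 42.187 mm

42.2 mm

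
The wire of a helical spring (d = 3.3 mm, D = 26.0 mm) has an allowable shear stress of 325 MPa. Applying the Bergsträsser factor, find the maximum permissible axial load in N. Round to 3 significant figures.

150 N

C = D/d = 26.0/3.3 = 7.8788
K_B = (4C+2)/(4C−3) = 33.515/28.515 = 1.1753
τ_max = K·8FD/(πd³) → F_max = τ_allow·πd³/(8DK)
F_max = 325·π·3.3³/(8·26.0·1.1753) = 36692/244.47 = 150.09 N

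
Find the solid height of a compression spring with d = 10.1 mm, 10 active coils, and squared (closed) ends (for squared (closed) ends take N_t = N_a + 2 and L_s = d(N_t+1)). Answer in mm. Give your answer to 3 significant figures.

131 mm

squared (closed) ends: N_t = N_a + 2 = 10 + 2 = 12
L_s = d·(N_t+1) = 10.1 × 13 = 131.3 mm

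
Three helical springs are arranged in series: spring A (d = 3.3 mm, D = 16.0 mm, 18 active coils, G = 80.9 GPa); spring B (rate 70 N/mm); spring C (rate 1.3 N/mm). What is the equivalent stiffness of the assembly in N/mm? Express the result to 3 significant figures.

k_A = Gd⁴/(8D³N_a) = (80.9×10³)(3.3⁴)/(8·16.0³·18) = 16.266 N/mm
Series: 1/k_eq = 1/16.266 + 1/70 + 1/1.3 = 0.84499; k_eq = 1.1834 N/mm

1.18 N/mm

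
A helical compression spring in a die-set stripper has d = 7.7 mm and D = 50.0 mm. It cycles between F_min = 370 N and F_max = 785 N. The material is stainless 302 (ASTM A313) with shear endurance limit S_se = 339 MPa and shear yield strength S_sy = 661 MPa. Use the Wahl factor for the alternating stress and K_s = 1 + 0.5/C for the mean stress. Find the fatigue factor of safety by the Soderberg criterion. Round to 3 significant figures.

C = D/d = 50.0/7.7 = 6.4935; K_W = (4C−1)/(4C−4)+0.615/C = 1.2312; K_s = 1+0.5/C = 1.0770
F_a = (F_max−F_min)/2 = 207.5 N; F_m = (F_max+F_min)/2 = 577.5 N
τ_a = K_W·8F_aD/(πd³) = 1.2312 × 57.87 = 71.252 MPa
τ_m = K_s·8F_mD/(πd³) = 1.0770 × 161.06 = 173.46 MPa
Soderberg: 1/n_f = τ_a/S_se + τ_m/S_sy = 71.252/339 + 173.46/661 = 0.21018 + 0.26242 = 0.47261
n_f = 1/0.47261 = 2.116

2.12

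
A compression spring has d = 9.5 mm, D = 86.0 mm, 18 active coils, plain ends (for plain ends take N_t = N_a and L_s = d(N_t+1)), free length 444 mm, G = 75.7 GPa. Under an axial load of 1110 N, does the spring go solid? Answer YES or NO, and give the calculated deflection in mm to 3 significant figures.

k = Gd⁴/(8D³N_a) = (75.7×10³)(9.5⁴)/(8·86.0³·18) = 6.7318 N/mm
N_t = 18; L_s = 9.5·19 = 180.5 mm; δ_solid = L₀ − L_s = 444 − 180.5 = 263.5 mm
δ = F/k = 1110/6.7318 = 164.89 mm
δ < δ_solid → spring does not go solid

NO, δ = 165 mm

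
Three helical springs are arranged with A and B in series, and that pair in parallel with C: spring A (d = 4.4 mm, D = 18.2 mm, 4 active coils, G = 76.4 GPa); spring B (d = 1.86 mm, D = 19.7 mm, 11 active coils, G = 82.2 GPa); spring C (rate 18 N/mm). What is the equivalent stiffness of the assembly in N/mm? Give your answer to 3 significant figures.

k_A = Gd⁴/(8D³N_a) = (76.4×10³)(4.4⁴)/(8·18.2³·4) = 148.44 N/mm
k_B = Gd⁴/(8D³N_a) = (82.2×10³)(1.86⁴)/(8·19.7³·11) = 1.4623 N/mm
Springs A,B series: k_AB = 1/(1/148.44+1/1.4623) = 1.4481 N/mm; parallel with C: k_eq = 1.4481+18 = 19.448 N/mm

19.4 N/mm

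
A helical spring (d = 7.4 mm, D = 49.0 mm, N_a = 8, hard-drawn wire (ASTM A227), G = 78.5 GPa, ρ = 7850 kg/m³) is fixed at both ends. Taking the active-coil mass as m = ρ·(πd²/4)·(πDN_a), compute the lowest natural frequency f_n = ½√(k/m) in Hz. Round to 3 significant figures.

137 Hz

k = Gd⁴/(8D³N_a) = (78.5×10³)(7.4⁴)/(8·49.0³·8) = 31.263 N/mm = 31263 N/m
Wire length L = πDN_a = π·49.0·8 = 1231.5 mm
m = ρ·(πd²/4)·L = 7850 × 43.008×10⁻⁶ m² × 1.2315 m = 0.41578 kg
f_n = ½√(k/m) = 0.5·√(31263/0.41578) = 0.5·√(75192) = 137.11 Hz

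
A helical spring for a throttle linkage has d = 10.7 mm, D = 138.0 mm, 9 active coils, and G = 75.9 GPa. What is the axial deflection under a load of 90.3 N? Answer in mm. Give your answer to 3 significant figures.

k = Gd⁴/(8D³N_a) = (75.9×10³)(10.7⁴)/(8·138.0³·9) = 5.2578 N/mm
δ = F/k = 90.3 / 5.2578 = 17.174 mm

17.2 mm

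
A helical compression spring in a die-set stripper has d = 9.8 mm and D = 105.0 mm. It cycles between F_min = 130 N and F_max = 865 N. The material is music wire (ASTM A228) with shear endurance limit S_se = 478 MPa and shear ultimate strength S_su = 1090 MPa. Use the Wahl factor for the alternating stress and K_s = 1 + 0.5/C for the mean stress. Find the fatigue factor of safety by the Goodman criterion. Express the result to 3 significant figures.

C = D/d = 105.0/9.8 = 10.7143; K_W = (4C−1)/(4C−4)+0.615/C = 1.1346; K_s = 1+0.5/C = 1.0467
F_a = (F_max−F_min)/2 = 367.5 N; F_m = (F_max+F_min)/2 = 497.5 N
τ_a = K_W·8F_aD/(πd³) = 1.1346 × 104.4 = 118.46 MPa
τ_m = K_s·8F_mD/(πd³) = 1.0467 × 141.33 = 147.93 MPa
Goodman: 1/n_f = τ_a/S_se + τ_m/S_su = 118.46/478 + 147.93/1090 = 0.24781 + 0.13571 = 0.38353
n_f = 1/0.38353 = 2.607

2.61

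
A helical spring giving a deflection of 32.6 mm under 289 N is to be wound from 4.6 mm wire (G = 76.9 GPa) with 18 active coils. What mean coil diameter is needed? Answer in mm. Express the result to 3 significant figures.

Required rate k = F/δ = 289/32.6 = 8.865 N/mm
D = (Gd⁴/(8N_a·k))^(1/3) = (76.9×10³·4.6⁴/(8·18·8.865))^(1/3)
  = (26972.1)^(1/3) = 29.9897 mm

30.0 mm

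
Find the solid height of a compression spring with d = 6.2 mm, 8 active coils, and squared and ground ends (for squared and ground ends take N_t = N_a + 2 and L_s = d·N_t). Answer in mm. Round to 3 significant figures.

62.0 mm

squared and ground ends: N_t = N_a + 2 = 8 + 2 = 10
L_s = d·N_t = 6.2 × 10 = 62 mm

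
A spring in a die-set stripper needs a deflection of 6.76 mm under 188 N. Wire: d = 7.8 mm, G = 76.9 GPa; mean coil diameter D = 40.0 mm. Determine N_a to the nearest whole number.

Required rate k = F/δ = 188/6.76 = 27.811 N/mm
N_a = Gd⁴/(8D³k) = (76.9×10³ × 7.8⁴)/(8 × 40.0³ × 27.811)
    = 2.84646e+08 / 1.42391e+07 = 19.99 → 20 coils

20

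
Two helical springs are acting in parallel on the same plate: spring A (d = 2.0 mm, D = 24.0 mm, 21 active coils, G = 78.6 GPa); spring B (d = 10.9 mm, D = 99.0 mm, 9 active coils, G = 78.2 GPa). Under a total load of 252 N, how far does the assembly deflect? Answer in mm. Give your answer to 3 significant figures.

k_A = Gd⁴/(8D³N_a) = (78.6×10³)(2.0⁴)/(8·24.0³·21) = 0.5415 N/mm
k_B = Gd⁴/(8D³N_a) = (78.2×10³)(10.9⁴)/(8·99.0³·9) = 15.801 N/mm
Parallel: k_eq = 0.5415 + 15.801 = 16.342 N/mm
δ = F/k_eq = 252/16.342 = 15.42 mm

15.4 mm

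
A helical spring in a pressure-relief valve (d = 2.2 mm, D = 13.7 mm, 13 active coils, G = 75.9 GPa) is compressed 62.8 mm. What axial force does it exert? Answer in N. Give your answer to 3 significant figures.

k = Gd⁴/(8D³N_a) = (75.9×10³)(2.2⁴)/(8·13.7³·13) = 6.6487 N/mm
F = k·δ = 6.6487 × 62.8 = 417.54 N

418 N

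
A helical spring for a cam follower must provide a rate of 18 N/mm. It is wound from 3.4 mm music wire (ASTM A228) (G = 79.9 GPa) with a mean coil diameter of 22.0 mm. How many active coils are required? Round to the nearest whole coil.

7

N_a = Gd⁴/(8D³k) = (79.9×10³ × 3.4⁴)/(8 × 22.0³ × 18)
    = 1.06773e+07 / 1.53331e+06 = 6.964 → 7 coils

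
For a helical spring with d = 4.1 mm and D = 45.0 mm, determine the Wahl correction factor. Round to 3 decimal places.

C = D/d = 45.0/4.1 = 10.9756
K_W = (4C−1)/(4C−4) + 0.615/C = 42.902/39.902 + 0.0560 = 1.1312

1.131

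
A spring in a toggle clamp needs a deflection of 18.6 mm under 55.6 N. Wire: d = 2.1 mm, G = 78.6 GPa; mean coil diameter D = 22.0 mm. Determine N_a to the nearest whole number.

Required rate k = F/δ = 55.6/18.6 = 2.9892 N/mm
N_a = Gd⁴/(8D³k) = (78.6×10³ × 2.1⁴)/(8 × 22.0³ × 2.9892)
    = 1.52862e+06 / 254636 = 6.003 → 6 coils

6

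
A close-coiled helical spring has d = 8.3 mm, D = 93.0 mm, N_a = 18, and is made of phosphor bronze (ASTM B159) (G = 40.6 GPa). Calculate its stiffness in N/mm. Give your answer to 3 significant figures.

1.66 N/mm

k = Gd⁴/(8D³N_a) = (40.6×10³ × 8.3⁴) / (8 × 93.0³ × 18)
  = 1.92681e+08 / 1.15827e+08 = 1.6635 N/mm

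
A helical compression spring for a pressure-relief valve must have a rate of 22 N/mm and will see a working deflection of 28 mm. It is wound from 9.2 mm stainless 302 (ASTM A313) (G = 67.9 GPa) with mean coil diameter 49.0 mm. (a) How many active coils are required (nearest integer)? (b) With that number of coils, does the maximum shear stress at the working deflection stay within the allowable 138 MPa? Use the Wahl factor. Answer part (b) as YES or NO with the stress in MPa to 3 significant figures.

N_a = Gd⁴/(8D³k) = (67.9×10³)(9.2⁴)/(8·49.0³·22) = 23.49 → N_a = 23
Actual rate k = Gd⁴/(8D³·23) = 22.471 N/mm
Working load F = kδ = 22.471·28 = 629.18 N
C = 49.0/9.2 = 5.3261; K_W = (4C−1)/(4C−4)+0.615/C = 1.2888
τ_max = K_W·8FD/(πd³) = 1.2888·100.82 = 129.94 MPa
τ_max ≤ 138 MPa → acceptable

(a) 23 coils; (b) YES, τ_max = 130 MPa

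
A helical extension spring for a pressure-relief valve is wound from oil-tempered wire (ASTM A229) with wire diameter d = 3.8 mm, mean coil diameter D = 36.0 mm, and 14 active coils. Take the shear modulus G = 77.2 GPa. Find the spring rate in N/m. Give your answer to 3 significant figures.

3080 N/m

k = Gd⁴/(8D³N_a) = (77.2×10³ × 3.8⁴) / (8 × 36.0³ × 14)
  = 1.60972e+07 / 5.22547e+06 = 3.0805 N/mm = 3080.5 N/m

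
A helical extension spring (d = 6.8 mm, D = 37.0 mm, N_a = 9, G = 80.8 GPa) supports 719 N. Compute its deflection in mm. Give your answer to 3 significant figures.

k = Gd⁴/(8D³N_a) = (80.8×10³)(6.8⁴)/(8·37.0³·9) = 47.371 N/mm
δ = F/k = 719 / 47.371 = 15.178 mm

15.2 mm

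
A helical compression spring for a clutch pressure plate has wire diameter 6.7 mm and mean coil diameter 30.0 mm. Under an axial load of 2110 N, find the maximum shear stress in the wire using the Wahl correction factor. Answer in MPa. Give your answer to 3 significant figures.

725 MPa

Spring index C = D/d = 30.0/6.7 = 4.4776
K_W = (4C−1)/(4C−4) + 0.615/C = 16.910/13.910 + 0.1373 = 1.3530
τ₀ = 8FD/(πd³) = 8·2110·30.0/(π·6.7³) = 506400/944.87 = 535.94 MPa
τ_max = K·τ₀ = 1.3530 × 535.94 = 725.14 MPa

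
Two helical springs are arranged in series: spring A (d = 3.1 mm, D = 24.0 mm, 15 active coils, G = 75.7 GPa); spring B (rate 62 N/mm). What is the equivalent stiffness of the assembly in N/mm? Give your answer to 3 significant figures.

k_A = Gd⁴/(8D³N_a) = (75.7×10³)(3.1⁴)/(8·24.0³·15) = 4.2143 N/mm
Series: 1/k_eq = 1/4.2143 + 1/62 = 0.25342; k_eq = 3.9461 N/mm

3.95 N/mm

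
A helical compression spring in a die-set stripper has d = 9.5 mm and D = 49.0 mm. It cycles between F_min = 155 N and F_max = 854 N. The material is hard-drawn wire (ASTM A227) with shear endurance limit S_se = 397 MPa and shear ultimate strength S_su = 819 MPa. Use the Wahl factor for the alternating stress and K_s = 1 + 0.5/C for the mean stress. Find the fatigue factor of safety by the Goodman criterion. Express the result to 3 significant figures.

3.78

C = D/d = 49.0/9.5 = 5.1579; K_W = (4C−1)/(4C−4)+0.615/C = 1.2996; K_s = 1+0.5/C = 1.0969
F_a = (F_max−F_min)/2 = 349.5 N; F_m = (F_max+F_min)/2 = 504.5 N
τ_a = K_W·8F_aD/(πd³) = 1.2996 × 50.864 = 66.104 MPa
τ_m = K_s·8F_mD/(πd³) = 1.0969 × 73.422 = 80.54 MPa
Goodman: 1/n_f = τ_a/S_se + τ_m/S_su = 66.104/397 + 80.54/819 = 0.16651 + 0.09834 = 0.26485
n_f = 1/0.26485 = 3.776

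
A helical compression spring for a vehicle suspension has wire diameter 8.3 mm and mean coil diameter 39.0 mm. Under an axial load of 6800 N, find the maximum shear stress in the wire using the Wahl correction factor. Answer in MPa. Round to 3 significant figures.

Spring index C = D/d = 39.0/8.3 = 4.6988
K_W = (4C−1)/(4C−4) + 0.615/C = 17.795/14.795 + 0.1309 = 1.3337
τ₀ = 8FD/(πd³) = 8·6800·39.0/(π·8.3³) = 2.1216e+06/1796.3 = 1181.1 MPa
τ_max = K·τ₀ = 1.3337 × 1181.1 = 1575.2 MPa

1580 MPa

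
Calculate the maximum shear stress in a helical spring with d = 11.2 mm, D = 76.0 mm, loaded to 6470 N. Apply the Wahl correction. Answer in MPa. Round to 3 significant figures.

1090 MPa

Spring index C = D/d = 76.0/11.2 = 6.7857
K_W = (4C−1)/(4C−4) + 0.615/C = 26.143/23.143 + 0.0906 = 1.2203
τ₀ = 8FD/(πd³) = 8·6470·76.0/(π·11.2³) = 3.93376e+06/4413.7 = 891.26 MPa
τ_max = K·τ₀ = 1.2203 × 891.26 = 1087.6 MPa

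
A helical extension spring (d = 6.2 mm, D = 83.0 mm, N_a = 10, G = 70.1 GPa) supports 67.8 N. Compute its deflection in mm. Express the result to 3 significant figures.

k = Gd⁴/(8D³N_a) = (70.1×10³)(6.2⁴)/(8·83.0³·10) = 2.2644 N/mm
δ = F/k = 67.8 / 2.2644 = 29.941 mm

29.9 mm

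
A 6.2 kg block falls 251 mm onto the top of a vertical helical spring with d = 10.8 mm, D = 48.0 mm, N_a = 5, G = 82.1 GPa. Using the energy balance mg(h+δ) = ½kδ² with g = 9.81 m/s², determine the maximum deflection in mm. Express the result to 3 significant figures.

k = Gd⁴/(8D³N_a) = (82.1×10³)(10.8⁴)/(8·48.0³·5) = 252.5 N/mm
W = mg = 6.2 × 9.81 = 60.822 N
½kδ² − Wδ − Wh = 0 → δ = (W + √(W² + 2kWh))/k
δ = (60.822 + √(3699.3 + 7.70937e+06))/252.5 = (60.822 + 2777.2)/252.5 = 11.24 mm

11.2 mm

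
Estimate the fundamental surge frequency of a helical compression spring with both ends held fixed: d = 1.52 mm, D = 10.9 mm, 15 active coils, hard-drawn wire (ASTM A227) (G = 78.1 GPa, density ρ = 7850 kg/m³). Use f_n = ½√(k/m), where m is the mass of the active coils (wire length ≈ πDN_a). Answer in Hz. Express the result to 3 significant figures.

k = Gd⁴/(8D³N_a) = (78.1×10³)(1.52⁴)/(8·10.9³·15) = 2.6827 N/mm = 2682.7 N/m
Wire length L = πDN_a = π·10.9·15 = 513.65 mm
m = ρ·(πd²/4)·L = 7850 × 1.8146×10⁻⁶ m² × 0.51365 m = 0.0073167 kg
f_n = ½√(k/m) = 0.5·√(2682.7/0.0073167) = 0.5·√(3.6665e+05) = 302.76 Hz

303 Hz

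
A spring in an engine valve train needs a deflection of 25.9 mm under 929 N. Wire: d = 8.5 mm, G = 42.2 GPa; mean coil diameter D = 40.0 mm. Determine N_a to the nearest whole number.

12

Required rate k = F/δ = 929/25.9 = 35.869 N/mm
N_a = Gd⁴/(8D³k) = (42.2×10³ × 8.5⁴)/(8 × 40.0³ × 35.869)
    = 2.20287e+08 / 1.83648e+07 = 12 → 12 coils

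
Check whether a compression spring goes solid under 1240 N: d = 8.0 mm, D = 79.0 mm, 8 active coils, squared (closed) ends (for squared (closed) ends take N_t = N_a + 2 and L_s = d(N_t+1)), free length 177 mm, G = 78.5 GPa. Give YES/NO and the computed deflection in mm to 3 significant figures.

k = Gd⁴/(8D³N_a) = (78.5×10³)(8.0⁴)/(8·79.0³·8) = 10.19 N/mm
N_t = 10; L_s = 8.0·11 = 88 mm; δ_solid = L₀ − L_s = 177 − 88 = 89 mm
δ = F/k = 1240/10.19 = 121.69 mm
δ ≥ δ_solid → spring goes solid

YES, δ = 122 mm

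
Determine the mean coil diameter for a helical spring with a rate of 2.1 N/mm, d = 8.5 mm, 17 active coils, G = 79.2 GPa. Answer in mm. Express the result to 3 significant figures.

113 mm

D = (Gd⁴/(8N_a·k))^(1/3) = (79.2×10³·8.5⁴/(8·17·2.1))^(1/3)
  = (1.44758e+06)^(1/3) = 113.1221 mm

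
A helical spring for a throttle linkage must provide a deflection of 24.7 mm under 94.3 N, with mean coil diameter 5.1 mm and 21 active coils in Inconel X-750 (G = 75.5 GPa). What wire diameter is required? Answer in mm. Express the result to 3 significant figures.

1.03 mm

Required rate k = F/δ = 94.3/24.7 = 3.8178 N/mm
d = (8D³N_a·k / G)^(1/4) = (8·5.1³·21·3.8178 / (75.5×10³))^0.25
  = (1.1269)^0.25 = 1.0303 mm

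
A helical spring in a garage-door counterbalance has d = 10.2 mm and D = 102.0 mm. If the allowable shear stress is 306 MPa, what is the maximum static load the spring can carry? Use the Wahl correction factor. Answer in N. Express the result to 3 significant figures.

C = D/d = 102.0/10.2 = 10.0000
K_W = (4C−1)/(4C−4) + 0.615/C = 39.000/36.000 + 0.0615 = 1.1448
τ_max = K·8FD/(πd³) → F_max = τ_allow·πd³/(8DK)
F_max = 306·π·10.2³/(8·102.0·1.1448) = 1.0202e+06/934.18 = 1092 N

1090 N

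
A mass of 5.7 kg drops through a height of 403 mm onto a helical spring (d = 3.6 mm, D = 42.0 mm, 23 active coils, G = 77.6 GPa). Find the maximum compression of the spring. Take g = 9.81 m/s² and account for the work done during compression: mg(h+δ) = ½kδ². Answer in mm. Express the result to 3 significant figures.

k = Gd⁴/(8D³N_a) = (77.6×10³)(3.6⁴)/(8·42.0³·23) = 0.95611 N/mm
W = mg = 5.7 × 9.81 = 55.917 N
½kδ² − Wδ − Wh = 0 → δ = (W + √(W² + 2kWh))/k
δ = (55.917 + √(3126.7 + 43090.8))/0.95611 = (55.917 + 214.98)/0.95611 = 283.34 mm

283 mm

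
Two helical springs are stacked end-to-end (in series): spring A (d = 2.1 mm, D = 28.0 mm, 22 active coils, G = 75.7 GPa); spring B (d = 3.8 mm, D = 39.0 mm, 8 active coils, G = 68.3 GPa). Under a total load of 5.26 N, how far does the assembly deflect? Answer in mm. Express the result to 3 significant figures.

15.2 mm

k_A = Gd⁴/(8D³N_a) = (75.7×10³)(2.1⁴)/(8·28.0³·22) = 0.38105 N/mm
k_B = Gd⁴/(8D³N_a) = (68.3×10³)(3.8⁴)/(8·39.0³·8) = 3.7513 N/mm
Series: 1/k_eq = 1/0.38105 + 1/3.7513 = 2.8909; k_eq = 0.34592 N/mm
δ = F/k_eq = 5.26/0.34592 = 15.206 mm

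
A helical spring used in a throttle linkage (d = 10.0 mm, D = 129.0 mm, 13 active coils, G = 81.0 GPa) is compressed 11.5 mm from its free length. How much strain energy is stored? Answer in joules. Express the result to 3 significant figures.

0.240 J

k = Gd⁴/(8D³N_a) = (81.0×10³)(10.0⁴)/(8·129.0³·13) = 3.6281 N/mm
U = ½kδ² = 0.5 × 3.6281 × 11.5² = 239.91 N·mm = 0.23991 J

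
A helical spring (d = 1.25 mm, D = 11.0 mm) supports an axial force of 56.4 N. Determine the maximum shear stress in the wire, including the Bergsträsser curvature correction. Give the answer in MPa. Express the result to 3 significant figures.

934 MPa

Spring index C = D/d = 11.0/1.25 = 8.8000
K_B = (4C+2)/(4C−3) = 37.200/32.200 = 1.1553
τ₀ = 8FD/(πd³) = 8·56.4·11.0/(π·1.25³) = 4963.2/6.1359 = 808.88 MPa
τ_max = K·τ₀ = 1.1553 × 808.88 = 934.48 MPa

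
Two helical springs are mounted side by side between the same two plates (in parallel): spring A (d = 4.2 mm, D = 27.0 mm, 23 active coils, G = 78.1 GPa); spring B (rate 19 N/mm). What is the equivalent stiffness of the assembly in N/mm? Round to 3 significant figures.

25.7 N/mm

k_A = Gd⁴/(8D³N_a) = (78.1×10³)(4.2⁴)/(8·27.0³·23) = 6.7103 N/mm
Parallel: k_eq = 6.7103 + 19 = 25.71 N/mm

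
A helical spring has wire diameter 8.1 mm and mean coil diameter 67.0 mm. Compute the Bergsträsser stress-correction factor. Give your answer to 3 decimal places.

1.166

C = D/d = 67.0/8.1 = 8.2716
K_B = (4C+2)/(4C−3) = 35.086/30.086 = 1.1662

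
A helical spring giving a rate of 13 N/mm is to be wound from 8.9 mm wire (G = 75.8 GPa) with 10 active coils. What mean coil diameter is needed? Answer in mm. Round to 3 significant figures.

77.0 mm

D = (Gd⁴/(8N_a·k))^(1/3) = (75.8×10³·8.9⁴/(8·10·13))^(1/3)
  = (457294)^(1/3) = 77.0428 mm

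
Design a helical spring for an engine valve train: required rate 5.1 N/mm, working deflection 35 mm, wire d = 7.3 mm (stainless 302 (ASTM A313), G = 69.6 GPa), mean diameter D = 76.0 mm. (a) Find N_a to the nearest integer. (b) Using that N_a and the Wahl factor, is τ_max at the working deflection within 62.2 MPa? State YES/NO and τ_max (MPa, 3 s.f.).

N_a = Gd⁴/(8D³k) = (69.6×10³)(7.3⁴)/(8·76.0³·5.1) = 11.04 → N_a = 11
Actual rate k = Gd⁴/(8D³·11) = 5.1166 N/mm
Working load F = kδ = 5.1166·35 = 179.08 N
C = 76.0/7.3 = 10.4110; K_W = (4C−1)/(4C−4)+0.615/C = 1.1388
τ_max = K_W·8FD/(πd³) = 1.1388·89.09 = 101.45 MPa
τ_max > 62.2 MPa → exceeds allowable

(a) 11 coils; (b) NO, τ_max = 101 MPa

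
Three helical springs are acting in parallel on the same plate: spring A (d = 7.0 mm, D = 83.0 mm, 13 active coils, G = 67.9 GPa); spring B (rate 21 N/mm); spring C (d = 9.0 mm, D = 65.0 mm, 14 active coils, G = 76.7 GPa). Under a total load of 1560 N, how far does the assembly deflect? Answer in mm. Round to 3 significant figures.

38.9 mm

k_A = Gd⁴/(8D³N_a) = (67.9×10³)(7.0⁴)/(8·83.0³·13) = 2.7415 N/mm
k_C = Gd⁴/(8D³N_a) = (76.7×10³)(9.0⁴)/(8·65.0³·14) = 16.361 N/mm
Parallel: k_eq = 2.7415 + 21 + 16.361 = 40.102 N/mm
δ = F/k_eq = 1560/40.102 = 38.9 mm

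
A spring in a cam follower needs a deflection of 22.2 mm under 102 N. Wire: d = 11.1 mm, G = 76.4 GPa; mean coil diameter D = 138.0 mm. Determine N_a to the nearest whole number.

Required rate k = F/δ = 102/22.2 = 4.5946 N/mm
N_a = Gd⁴/(8D³k) = (76.4×10³ × 11.1⁴)/(8 × 138.0³ × 4.5946)
    = 1.15981e+09 / 9.65994e+07 = 12.01 → 12 coils

12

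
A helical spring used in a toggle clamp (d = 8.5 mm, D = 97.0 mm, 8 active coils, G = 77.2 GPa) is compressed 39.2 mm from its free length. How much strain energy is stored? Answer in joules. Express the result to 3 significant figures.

k = Gd⁴/(8D³N_a) = (77.2×10³)(8.5⁴)/(8·97.0³·8) = 6.8992 N/mm
U = ½kδ² = 0.5 × 6.8992 × 39.2² = 5300.8 N·mm = 5.3008 J

5.30 J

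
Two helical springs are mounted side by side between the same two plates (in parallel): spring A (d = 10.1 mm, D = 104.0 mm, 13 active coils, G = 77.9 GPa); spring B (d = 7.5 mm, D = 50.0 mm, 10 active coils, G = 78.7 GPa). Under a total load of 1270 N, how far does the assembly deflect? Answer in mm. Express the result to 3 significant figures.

39.9 mm

k_A = Gd⁴/(8D³N_a) = (77.9×10³)(10.1⁴)/(8·104.0³·13) = 6.9293 N/mm
k_B = Gd⁴/(8D³N_a) = (78.7×10³)(7.5⁴)/(8·50.0³·10) = 24.901 N/mm
Parallel: k_eq = 6.9293 + 24.901 = 31.83 N/mm
δ = F/k_eq = 1270/31.83 = 39.899 mm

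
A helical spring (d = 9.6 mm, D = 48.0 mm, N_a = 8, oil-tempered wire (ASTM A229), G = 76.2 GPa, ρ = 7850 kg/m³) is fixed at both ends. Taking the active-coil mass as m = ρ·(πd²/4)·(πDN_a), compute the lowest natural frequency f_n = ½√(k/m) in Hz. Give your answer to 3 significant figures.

k = Gd⁴/(8D³N_a) = (76.2×10³)(9.6⁴)/(8·48.0³·8) = 91.44 N/mm = 91440 N/m
Wire length L = πDN_a = π·48.0·8 = 1206.4 mm
m = ρ·(πd²/4)·L = 7850 × 72.382×10⁻⁶ m² × 1.2064 m = 0.68546 kg
f_n = ½√(k/m) = 0.5·√(91440/0.68546) = 0.5·√(1.334e+05) = 182.62 Hz

183 Hz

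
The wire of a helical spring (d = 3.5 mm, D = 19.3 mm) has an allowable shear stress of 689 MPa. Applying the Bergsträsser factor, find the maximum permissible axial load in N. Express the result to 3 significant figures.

476 N

C = D/d = 19.3/3.5 = 5.5143
K_B = (4C+2)/(4C−3) = 24.057/19.057 = 1.2624
τ_max = K·8FD/(πd³) → F_max = τ_allow·πd³/(8DK)
F_max = 689·π·3.5³/(8·19.3·1.2624) = 92805/194.91 = 476.15 N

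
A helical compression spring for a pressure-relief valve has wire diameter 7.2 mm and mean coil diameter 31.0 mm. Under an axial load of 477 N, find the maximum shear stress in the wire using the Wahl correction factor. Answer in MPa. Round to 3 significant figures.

Spring index C = D/d = 31.0/7.2 = 4.3056
K_W = (4C−1)/(4C−4) + 0.615/C = 16.222/13.222 + 0.1428 = 1.3697
τ₀ = 8FD/(πd³) = 8·477·31.0/(π·7.2³) = 118296/1172.6 = 100.88 MPa
τ_max = K·τ₀ = 1.3697 × 100.88 = 138.18 MPa

138 MPa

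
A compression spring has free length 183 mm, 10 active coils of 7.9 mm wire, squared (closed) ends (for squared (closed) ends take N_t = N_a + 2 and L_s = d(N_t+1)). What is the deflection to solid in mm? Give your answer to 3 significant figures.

N_t = 12; L_s = 7.9·13 = 102.7 mm
δ_solid = L₀ − L_s = 183 − 102.7 = 80.3 mm

80.3 mm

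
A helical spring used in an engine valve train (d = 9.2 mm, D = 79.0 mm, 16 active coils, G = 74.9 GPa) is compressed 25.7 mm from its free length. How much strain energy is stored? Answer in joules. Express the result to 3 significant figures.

2.81 J

k = Gd⁴/(8D³N_a) = (74.9×10³)(9.2⁴)/(8·79.0³·16) = 8.5024 N/mm
U = ½kδ² = 0.5 × 8.5024 × 25.7² = 2807.9 N·mm = 2.8079 J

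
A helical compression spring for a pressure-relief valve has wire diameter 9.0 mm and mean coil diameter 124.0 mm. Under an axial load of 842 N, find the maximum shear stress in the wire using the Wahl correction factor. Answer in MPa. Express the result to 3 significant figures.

Spring index C = D/d = 124.0/9.0 = 13.7778
K_W = (4C−1)/(4C−4) + 0.615/C = 54.111/51.111 + 0.0446 = 1.1033
τ₀ = 8FD/(πd³) = 8·842·124.0/(π·9.0³) = 835264/2290.2 = 364.71 MPa
τ_max = K·τ₀ = 1.1033 × 364.71 = 402.4 MPa

402 MPa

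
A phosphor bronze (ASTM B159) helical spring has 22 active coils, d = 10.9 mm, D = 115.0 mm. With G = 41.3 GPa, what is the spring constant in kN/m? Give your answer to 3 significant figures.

k = Gd⁴/(8D³N_a) = (41.3×10³ × 10.9⁴) / (8 × 115.0³ × 22)
  = 5.82983e+08 / 2.67674e+08 = 2.178 N/mm

2.18 kN/m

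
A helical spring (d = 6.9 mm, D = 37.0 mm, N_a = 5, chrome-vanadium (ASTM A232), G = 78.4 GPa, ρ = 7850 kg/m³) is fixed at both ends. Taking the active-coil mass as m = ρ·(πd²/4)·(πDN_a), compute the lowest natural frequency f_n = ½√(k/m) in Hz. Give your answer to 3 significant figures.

k = Gd⁴/(8D³N_a) = (78.4×10³)(6.9⁴)/(8·37.0³·5) = 87.71 N/mm = 87710 N/m
Wire length L = πDN_a = π·37.0·5 = 581.19 mm
m = ρ·(πd²/4)·L = 7850 × 37.393×10⁻⁶ m² × 0.58119 m = 0.1706 kg
f_n = ½√(k/m) = 0.5·√(87710/0.1706) = 0.5·√(5.1412e+05) = 358.51 Hz

359 Hz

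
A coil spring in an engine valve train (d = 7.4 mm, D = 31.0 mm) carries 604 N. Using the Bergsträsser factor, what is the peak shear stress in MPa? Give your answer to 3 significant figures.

Spring index C = D/d = 31.0/7.4 = 4.1892
K_B = (4C+2)/(4C−3) = 18.757/13.757 = 1.3635
τ₀ = 8FD/(πd³) = 8·604·31.0/(π·7.4³) = 149792/1273 = 117.66 MPa
τ_max = K·τ₀ = 1.3635 × 117.66 = 160.43 MPa

160 MPa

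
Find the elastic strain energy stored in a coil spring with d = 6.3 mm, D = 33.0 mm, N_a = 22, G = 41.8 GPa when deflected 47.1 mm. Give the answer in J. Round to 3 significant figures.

11.5 J

k = Gd⁴/(8D³N_a) = (41.8×10³)(6.3⁴)/(8·33.0³·22) = 10.411 N/mm
U = ½kδ² = 0.5 × 10.411 × 47.1² = 11548 N·mm = 11.548 J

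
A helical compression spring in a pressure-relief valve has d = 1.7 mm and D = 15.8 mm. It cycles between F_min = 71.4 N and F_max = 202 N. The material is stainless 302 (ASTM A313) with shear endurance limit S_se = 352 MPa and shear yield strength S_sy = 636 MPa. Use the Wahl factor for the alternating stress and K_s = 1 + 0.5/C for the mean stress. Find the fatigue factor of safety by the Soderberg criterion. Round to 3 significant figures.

0.277

C = D/d = 15.8/1.7 = 9.2941; K_W = (4C−1)/(4C−4)+0.615/C = 1.1566; K_s = 1+0.5/C = 1.0538
F_a = (F_max−F_min)/2 = 65.3 N; F_m = (F_max+F_min)/2 = 136.7 N
τ_a = K_W·8F_aD/(πd³) = 1.1566 × 534.77 = 618.51 MPa
τ_m = K_s·8F_mD/(πd³) = 1.0538 × 1119.5 = 1179.7 MPa
Soderberg: 1/n_f = τ_a/S_se + τ_m/S_sy = 618.51/352 + 1179.7/636 = 1.75713 + 1.85489 = 3.612
n_f = 1/3.612 = 0.2769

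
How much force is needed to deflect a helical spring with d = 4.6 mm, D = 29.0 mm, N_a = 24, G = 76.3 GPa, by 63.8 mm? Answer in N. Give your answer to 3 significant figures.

k = Gd⁴/(8D³N_a) = (76.3×10³)(4.6⁴)/(8·29.0³·24) = 7.2956 N/mm
F = k·δ = 7.2956 × 63.8 = 465.46 N

465 N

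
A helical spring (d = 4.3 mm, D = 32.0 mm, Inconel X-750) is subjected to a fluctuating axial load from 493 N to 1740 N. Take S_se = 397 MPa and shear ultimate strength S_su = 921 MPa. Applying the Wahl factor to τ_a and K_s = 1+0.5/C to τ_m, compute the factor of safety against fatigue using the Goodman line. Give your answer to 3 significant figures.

0.307

C = D/d = 32.0/4.3 = 7.4419; K_W = (4C−1)/(4C−4)+0.615/C = 1.1991; K_s = 1+0.5/C = 1.0672
F_a = (F_max−F_min)/2 = 623.5 N; F_m = (F_max+F_min)/2 = 1116.5 N
τ_a = K_W·8F_aD/(πd³) = 1.1991 × 639.03 = 766.24 MPa
τ_m = K_s·8F_mD/(πd³) = 1.0672 × 1144.3 = 1221.2 MPa
Goodman: 1/n_f = τ_a/S_se + τ_m/S_su = 766.24/397 + 1221.2/921 = 1.93007 + 1.32594 = 3.256
n_f = 1/3.256 = 0.3071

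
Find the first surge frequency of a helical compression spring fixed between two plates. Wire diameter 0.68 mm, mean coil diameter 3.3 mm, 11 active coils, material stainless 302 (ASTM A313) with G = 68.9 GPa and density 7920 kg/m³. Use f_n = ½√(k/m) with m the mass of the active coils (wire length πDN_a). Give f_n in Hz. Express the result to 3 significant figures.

k = Gd⁴/(8D³N_a) = (68.9×10³)(0.68⁴)/(8·3.3³·11) = 4.6583 N/mm = 4658.3 N/m
Wire length L = πDN_a = π·3.3·11 = 114.04 mm
m = ρ·(πd²/4)·L = 7920 × 0.36317×10⁻⁶ m² × 0.11404 m = 0.00032801 kg
f_n = ½√(k/m) = 0.5·√(4658.3/0.00032801) = 0.5·√(1.4202e+07) = 1884.3 Hz

1880 Hz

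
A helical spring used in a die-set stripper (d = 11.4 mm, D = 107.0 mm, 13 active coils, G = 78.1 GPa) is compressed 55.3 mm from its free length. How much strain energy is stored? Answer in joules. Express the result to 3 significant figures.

k = Gd⁴/(8D³N_a) = (78.1×10³)(11.4⁴)/(8·107.0³·13) = 10.353 N/mm
U = ½kδ² = 0.5 × 10.353 × 55.3² = 15831 N·mm = 15.831 J

15.8 J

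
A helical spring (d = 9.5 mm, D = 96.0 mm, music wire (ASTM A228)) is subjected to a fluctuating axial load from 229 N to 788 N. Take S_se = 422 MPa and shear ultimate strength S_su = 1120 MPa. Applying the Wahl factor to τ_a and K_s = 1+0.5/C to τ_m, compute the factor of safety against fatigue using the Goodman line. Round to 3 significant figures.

C = D/d = 96.0/9.5 = 10.1053; K_W = (4C−1)/(4C−4)+0.615/C = 1.1432; K_s = 1+0.5/C = 1.0495
F_a = (F_max−F_min)/2 = 279.5 N; F_m = (F_max+F_min)/2 = 508.5 N
τ_a = K_W·8F_aD/(πd³) = 1.1432 × 79.693 = 91.108 MPa
τ_m = K_s·8F_mD/(πd³) = 1.0495 × 144.99 = 152.16 MPa
Goodman: 1/n_f = τ_a/S_se + τ_m/S_su = 91.108/422 + 152.16/1120 = 0.21590 + 0.13586 = 0.35175
n_f = 1/0.35175 = 2.843

2.84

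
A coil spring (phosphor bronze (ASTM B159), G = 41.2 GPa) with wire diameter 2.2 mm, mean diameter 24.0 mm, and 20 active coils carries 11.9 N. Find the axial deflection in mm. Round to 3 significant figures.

27.3 mm

k = Gd⁴/(8D³N_a) = (41.2×10³)(2.2⁴)/(8·24.0³·20) = 0.43635 N/mm
δ = F/k = 11.9 / 0.43635 = 27.272 mm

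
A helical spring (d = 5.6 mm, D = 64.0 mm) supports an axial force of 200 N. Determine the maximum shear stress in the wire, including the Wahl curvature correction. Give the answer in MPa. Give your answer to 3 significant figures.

Spring index C = D/d = 64.0/5.6 = 11.4286
K_W = (4C−1)/(4C−4) + 0.615/C = 44.714/41.714 + 0.0538 = 1.1257
τ₀ = 8FD/(πd³) = 8·200·64.0/(π·5.6³) = 102400/551.71 = 185.6 MPa
τ_max = K·τ₀ = 1.1257 × 185.6 = 208.94 MPa

209 MPa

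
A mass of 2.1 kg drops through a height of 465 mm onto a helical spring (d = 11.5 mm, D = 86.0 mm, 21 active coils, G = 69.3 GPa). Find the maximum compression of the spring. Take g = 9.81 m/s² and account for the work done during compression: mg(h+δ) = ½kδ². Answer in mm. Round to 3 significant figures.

43.0 mm

k = Gd⁴/(8D³N_a) = (69.3×10³)(11.5⁴)/(8·86.0³·21) = 11.343 N/mm
W = mg = 2.1 × 9.81 = 20.601 N
½kδ² − Wδ − Wh = 0 → δ = (W + √(W² + 2kWh))/k
δ = (20.601 + √(424.4 + 217316))/11.343 = (20.601 + 466.63)/11.343 = 42.955 mm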